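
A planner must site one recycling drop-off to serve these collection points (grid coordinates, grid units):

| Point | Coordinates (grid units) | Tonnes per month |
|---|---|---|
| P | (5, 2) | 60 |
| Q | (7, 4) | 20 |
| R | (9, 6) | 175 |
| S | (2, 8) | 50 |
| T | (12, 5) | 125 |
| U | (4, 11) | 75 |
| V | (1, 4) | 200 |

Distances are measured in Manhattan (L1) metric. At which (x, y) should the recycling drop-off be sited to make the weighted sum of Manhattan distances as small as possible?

(5, 5)

Manhattan distance separates: Σwᵢ(|x−xᵢ|+|y−yᵢ|) = Σwᵢ|x−xᵢ| + Σwᵢ|y−yᵢ|, so x and y are optimised independently as 1-D weighted medians.
Total weight W = 705; half = 352.5.
x-coordinate, sorted with cumulative weight:
  x=1 (V, w=200) cum 200
  x=2 (S, w=50) cum 250
  x=4 (U, w=75) cum 325
  x=5 (P, w=60) cum 385  ← median
  x=7 (Q, w=20) cum 405
  x=9 (R, w=175) cum 580
  x=12 (T, w=125) cum 705
⇒ x* = 5
y-coordinate, sorted with cumulative weight:
  y=2 (P, w=60) cum 60
  y=4 (Q, w=20) cum 80
  y=4 (V, w=200) cum 280
  y=5 (T, w=125) cum 405  ← median
  y=6 (R, w=175) cum 580
  y=8 (S, w=50) cum 630
  y=11 (U, w=75) cum 705
⇒ y* = 5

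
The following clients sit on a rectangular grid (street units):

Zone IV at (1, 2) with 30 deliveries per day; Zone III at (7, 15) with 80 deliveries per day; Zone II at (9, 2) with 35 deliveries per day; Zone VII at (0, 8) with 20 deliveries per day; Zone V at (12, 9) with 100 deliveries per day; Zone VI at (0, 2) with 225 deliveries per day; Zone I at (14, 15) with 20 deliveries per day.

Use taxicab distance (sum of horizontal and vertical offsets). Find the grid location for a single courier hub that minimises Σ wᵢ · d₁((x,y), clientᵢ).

Manhattan distance separates: Σwᵢ(|x−xᵢ|+|y−yᵢ|) = Σwᵢ|x−xᵢ| + Σwᵢ|y−yᵢ|, so x and y are optimised independently as 1-D weighted medians.
Total weight W = 510; half = 255.
x-coordinate, sorted with cumulative weight:
  x=0 (Zone VII, w=20) cum 20
  x=0 (Zone VI, w=225) cum 245
  x=1 (Zone IV, w=30) cum 275  ← median
  x=7 (Zone III, w=80) cum 355
  x=9 (Zone II, w=35) cum 390
  x=12 (Zone V, w=100) cum 490
  x=14 (Zone I, w=20) cum 510
⇒ x* = 1
y-coordinate, sorted with cumulative weight:
  y=2 (Zone IV, w=30) cum 30
  y=2 (Zone II, w=35) cum 65
  y=2 (Zone VI, w=225) cum 290  ← median
  y=8 (Zone VII, w=20) cum 310
  y=9 (Zone V, w=100) cum 410
  y=15 (Zone III, w=80) cum 490
  y=15 (Zone I, w=20) cum 510
⇒ y* = 2

(1, 2)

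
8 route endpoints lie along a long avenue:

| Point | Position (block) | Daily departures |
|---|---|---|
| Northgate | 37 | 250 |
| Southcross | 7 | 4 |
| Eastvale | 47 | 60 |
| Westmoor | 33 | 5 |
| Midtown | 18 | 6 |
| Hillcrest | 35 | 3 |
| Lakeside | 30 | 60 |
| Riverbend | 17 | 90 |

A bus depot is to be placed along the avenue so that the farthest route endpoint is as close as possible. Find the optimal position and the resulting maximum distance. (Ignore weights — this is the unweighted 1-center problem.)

The 1-center on a line is the midpoint of the two extreme points: leftmost at 7, rightmost at 47.
Optimal location = (7 + 47)/2 = 27; maximum distance = (47 − 7)/2 = 20.

location 27, max distance 20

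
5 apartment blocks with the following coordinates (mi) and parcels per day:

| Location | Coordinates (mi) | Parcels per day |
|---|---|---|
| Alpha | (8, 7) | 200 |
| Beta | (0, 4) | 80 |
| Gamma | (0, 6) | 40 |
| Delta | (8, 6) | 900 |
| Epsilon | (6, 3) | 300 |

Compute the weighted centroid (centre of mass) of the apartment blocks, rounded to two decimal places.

(6.97, 5.43)

The minimiser of Σwᵢ‖p−pᵢ‖² is the weighted centroid p* = (Σwᵢpᵢ)/(Σwᵢ).
Σwᵢ = 1520.
Σwᵢxᵢ = 200·8 + 80·0 + 40·0 + 900·8 + 300·6 = 10600.
Σwᵢyᵢ = 200·7 + 80·4 + 40·6 + 900·6 + 300·3 = 8260.
x* = 10600/1520 = 6.97, y* = 8260/1520 = 5.43.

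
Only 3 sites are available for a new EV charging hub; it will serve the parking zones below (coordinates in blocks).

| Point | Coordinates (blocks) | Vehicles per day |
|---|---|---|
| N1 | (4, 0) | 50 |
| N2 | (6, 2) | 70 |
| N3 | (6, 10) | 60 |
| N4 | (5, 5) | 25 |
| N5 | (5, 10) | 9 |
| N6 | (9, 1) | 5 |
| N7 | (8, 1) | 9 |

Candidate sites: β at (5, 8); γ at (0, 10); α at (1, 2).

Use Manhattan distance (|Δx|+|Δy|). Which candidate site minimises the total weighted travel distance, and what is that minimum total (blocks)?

β, total 1358 blocks

Total weighted distance at each candidate:
  β (5, 8): total = 1358
  γ (0, 10): total = 2578
  α (1, 2): total = 1780
Minimum is at β with total 1358 blocks.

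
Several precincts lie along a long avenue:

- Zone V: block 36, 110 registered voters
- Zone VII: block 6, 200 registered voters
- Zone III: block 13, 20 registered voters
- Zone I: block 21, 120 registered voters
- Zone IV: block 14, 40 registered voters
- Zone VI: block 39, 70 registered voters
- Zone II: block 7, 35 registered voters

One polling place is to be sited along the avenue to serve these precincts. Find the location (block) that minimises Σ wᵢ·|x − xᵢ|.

x = 21

For a sum of weighted absolute distances on a line, the optimum is the weighted median (not the mean). Total weight W = 595; half-weight = 297.5.
Sort by position and accumulate weight:
  block 6 (Zone VII, w=200) → cum 200
  block 7 (Zone II, w=35) → cum 235
  block 13 (Zone III, w=20) → cum 255
  block 14 (Zone IV, w=40) → cum 295
  block 21 (Zone I, w=120) → cum 415  ≥ 297.5 → median here
  block 36 (Zone V, w=110) → cum 525
  block 39 (Zone VI, w=70) → cum 595
Optimal location: block 21.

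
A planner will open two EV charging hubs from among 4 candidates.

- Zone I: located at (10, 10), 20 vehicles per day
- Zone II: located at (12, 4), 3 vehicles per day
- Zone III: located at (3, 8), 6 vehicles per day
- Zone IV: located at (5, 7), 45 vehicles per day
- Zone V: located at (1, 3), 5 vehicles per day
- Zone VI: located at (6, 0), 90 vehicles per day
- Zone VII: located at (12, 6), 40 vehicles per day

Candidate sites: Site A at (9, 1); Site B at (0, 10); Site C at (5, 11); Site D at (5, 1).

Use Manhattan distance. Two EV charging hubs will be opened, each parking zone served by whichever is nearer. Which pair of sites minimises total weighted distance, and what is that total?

Evaluate every pair (each demand assigned to the nearer of the two):
  {Site C, Site D}: total = 1050
  {Site A, Site D}: total = 1072
  {Site A, Site C}: total = 1078
  {Site B, Site D}: total = 1220
  {Site A, Site B}: total = 1328
  {Site B, Site C}: total = 1972
Best pair: {Site C, Site D} with total 1050.

{Site C, Site D}, total 1050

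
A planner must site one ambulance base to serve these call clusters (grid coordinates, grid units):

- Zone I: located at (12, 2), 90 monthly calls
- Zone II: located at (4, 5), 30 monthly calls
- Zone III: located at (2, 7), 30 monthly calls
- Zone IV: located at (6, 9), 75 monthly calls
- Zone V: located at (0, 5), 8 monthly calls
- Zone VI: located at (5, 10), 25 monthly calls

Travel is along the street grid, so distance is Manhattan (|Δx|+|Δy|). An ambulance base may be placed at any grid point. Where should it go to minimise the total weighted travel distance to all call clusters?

Manhattan distance separates: Σwᵢ(|x−xᵢ|+|y−yᵢ|) = Σwᵢ|x−xᵢ| + Σwᵢ|y−yᵢ|, so x and y are optimised independently as 1-D weighted medians.
Total weight W = 258; half = 129.
x-coordinate, sorted with cumulative weight:
  x=0 (Zone V, w=8) cum 8
  x=2 (Zone III, w=30) cum 38
  x=4 (Zone II, w=30) cum 68
  x=5 (Zone VI, w=25) cum 93
  x=6 (Zone IV, w=75) cum 168  ← median
  x=12 (Zone I, w=90) cum 258
⇒ x* = 6
y-coordinate, sorted with cumulative weight:
  y=2 (Zone I, w=90) cum 90
  y=5 (Zone II, w=30) cum 120
  y=5 (Zone V, w=8) cum 128
  y=7 (Zone III, w=30) cum 158  ← median
  y=9 (Zone IV, w=75) cum 233
  y=10 (Zone VI, w=25) cum 258
⇒ y* = 7

(6, 7)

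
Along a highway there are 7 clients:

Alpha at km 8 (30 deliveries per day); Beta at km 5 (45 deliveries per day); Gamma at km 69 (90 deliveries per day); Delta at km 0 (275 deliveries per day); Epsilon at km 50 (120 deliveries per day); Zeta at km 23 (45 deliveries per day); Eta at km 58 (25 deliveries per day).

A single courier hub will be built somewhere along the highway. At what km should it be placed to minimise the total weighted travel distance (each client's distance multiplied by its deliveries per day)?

x = 5

For a sum of weighted absolute distances on a line, the optimum is the weighted median (not the mean). Total weight W = 630; half-weight = 315.
Sort by position and accumulate weight:
  km 0 (Delta, w=275) → cum 275
  km 5 (Beta, w=45) → cum 320  ≥ 315 → median here
  km 8 (Alpha, w=30) → cum 350
  km 23 (Zeta, w=45) → cum 395
  km 50 (Epsilon, w=120) → cum 515
  km 58 (Eta, w=25) → cum 540
  km 69 (Gamma, w=90) → cum 630
Optimal location: km 5.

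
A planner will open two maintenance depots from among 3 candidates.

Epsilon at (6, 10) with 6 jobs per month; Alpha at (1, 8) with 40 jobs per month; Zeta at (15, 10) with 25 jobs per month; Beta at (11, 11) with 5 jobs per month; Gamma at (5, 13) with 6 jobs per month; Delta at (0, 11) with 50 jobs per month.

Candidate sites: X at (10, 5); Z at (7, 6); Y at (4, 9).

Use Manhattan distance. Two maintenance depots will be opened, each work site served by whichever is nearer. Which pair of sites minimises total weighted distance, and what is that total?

{X, Y}, total 793

Evaluate every pair (each demand assigned to the nearer of the two):
  {X, Y}: total = 793
  {Z, Y}: total = 853
  {X, Z}: total = 1289
Best pair: {X, Y} with total 793.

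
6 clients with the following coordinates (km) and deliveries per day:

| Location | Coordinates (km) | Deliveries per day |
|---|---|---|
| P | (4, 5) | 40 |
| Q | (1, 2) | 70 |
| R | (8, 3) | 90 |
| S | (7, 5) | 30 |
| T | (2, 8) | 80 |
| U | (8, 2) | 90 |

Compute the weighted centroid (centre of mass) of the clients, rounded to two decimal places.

(5.10, 3.95)

The minimiser of Σwᵢ‖p−pᵢ‖² is the weighted centroid p* = (Σwᵢpᵢ)/(Σwᵢ).
Σwᵢ = 400.
Σwᵢxᵢ = 40·4 + 70·1 + 90·8 + 30·7 + 80·2 + 90·8 = 2040.
Σwᵢyᵢ = 40·5 + 70·2 + 90·3 + 30·5 + 80·8 + 90·2 = 1580.
x* = 2040/400 = 5.10, y* = 1580/400 = 3.95.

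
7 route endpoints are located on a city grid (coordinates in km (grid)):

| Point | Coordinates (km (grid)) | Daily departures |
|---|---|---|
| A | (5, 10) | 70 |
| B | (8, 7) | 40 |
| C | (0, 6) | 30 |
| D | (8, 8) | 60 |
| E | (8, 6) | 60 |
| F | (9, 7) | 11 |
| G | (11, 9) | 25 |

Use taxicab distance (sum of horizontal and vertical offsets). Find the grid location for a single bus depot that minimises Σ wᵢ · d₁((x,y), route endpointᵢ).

Manhattan distance separates: Σwᵢ(|x−xᵢ|+|y−yᵢ|) = Σwᵢ|x−xᵢ| + Σwᵢ|y−yᵢ|, so x and y are optimised independently as 1-D weighted medians.
Total weight W = 296; half = 148.
x-coordinate, sorted with cumulative weight:
  x=0 (C, w=30) cum 30
  x=5 (A, w=70) cum 100
  x=8 (B, w=40) cum 140
  x=8 (D, w=60) cum 200  ← median
  x=8 (E, w=60) cum 260
  x=9 (F, w=11) cum 271
  x=11 (G, w=25) cum 296
⇒ x* = 8
y-coordinate, sorted with cumulative weight:
  y=6 (C, w=30) cum 30
  y=6 (E, w=60) cum 90
  y=7 (B, w=40) cum 130
  y=7 (F, w=11) cum 141
  y=8 (D, w=60) cum 201  ← median
  y=9 (G, w=25) cum 226
  y=10 (A, w=70) cum 296
⇒ y* = 8

(8, 8)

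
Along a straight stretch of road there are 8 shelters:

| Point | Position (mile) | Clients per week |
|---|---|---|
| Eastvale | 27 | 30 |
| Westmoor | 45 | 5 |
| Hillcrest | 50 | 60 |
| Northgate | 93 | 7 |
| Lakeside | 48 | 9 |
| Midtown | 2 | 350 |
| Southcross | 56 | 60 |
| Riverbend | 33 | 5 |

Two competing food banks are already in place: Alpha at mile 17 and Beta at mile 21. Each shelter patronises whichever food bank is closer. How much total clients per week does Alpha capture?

The indifferent point is the midpoint (17+21)/2 = 19; shelters left of it (closer to Alpha at 17) go to Alpha, those right go to Beta.
  Midtown at 2 (w=350) → Alpha
  Eastvale at 27 (w=30) → Beta
  Riverbend at 33 (w=5) → Beta
  Westmoor at 45 (w=5) → Beta
  Lakeside at 48 (w=9) → Beta
  Hillcrest at 50 (w=60) → Beta
  Southcross at 56 (w=60) → Beta
  Northgate at 93 (w=7) → Beta
Alpha captures 350; Beta captures 176.

350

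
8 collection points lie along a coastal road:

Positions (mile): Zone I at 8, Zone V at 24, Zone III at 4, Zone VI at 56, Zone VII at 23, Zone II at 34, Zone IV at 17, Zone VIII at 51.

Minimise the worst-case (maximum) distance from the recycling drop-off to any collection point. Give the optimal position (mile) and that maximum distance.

location 30, max distance 26

The 1-center on a line is the midpoint of the two extreme points: leftmost at 4, rightmost at 56.
Optimal location = (4 + 56)/2 = 30; maximum distance = (56 − 4)/2 = 26.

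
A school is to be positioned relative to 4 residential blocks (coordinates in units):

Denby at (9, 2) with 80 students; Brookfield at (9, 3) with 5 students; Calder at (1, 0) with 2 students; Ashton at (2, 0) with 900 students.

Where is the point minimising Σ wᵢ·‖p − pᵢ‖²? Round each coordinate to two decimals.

(2.60, 0.18)

The minimiser of Σwᵢ‖p−pᵢ‖² is the weighted centroid p* = (Σwᵢpᵢ)/(Σwᵢ).
Σwᵢ = 987.
Σwᵢxᵢ = 80·9 + 5·9 + 2·1 + 900·2 = 2567.
Σwᵢyᵢ = 80·2 + 5·3 + 2·0 + 900·0 = 175.
x* = 2567/987 = 2.60, y* = 175/987 = 0.18.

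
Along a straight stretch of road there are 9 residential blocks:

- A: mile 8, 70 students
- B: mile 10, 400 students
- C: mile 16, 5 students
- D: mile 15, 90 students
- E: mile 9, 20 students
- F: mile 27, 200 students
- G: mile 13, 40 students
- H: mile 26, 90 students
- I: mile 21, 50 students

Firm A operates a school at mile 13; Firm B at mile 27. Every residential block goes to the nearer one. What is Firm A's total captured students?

The indifferent point is the midpoint (13+27)/2 = 20; residential blocks left of it (closer to Firm A at 13) go to Firm A, those right go to Firm B.
  A at 8 (w=70) → Firm A
  E at 9 (w=20) → Firm A
  B at 10 (w=400) → Firm A
  G at 13 (w=40) → Firm A
  D at 15 (w=90) → Firm A
  C at 16 (w=5) → Firm A
  I at 21 (w=50) → Firm B
  H at 26 (w=90) → Firm B
  F at 27 (w=200) → Firm B
Firm A captures 625; Firm B captures 340.

625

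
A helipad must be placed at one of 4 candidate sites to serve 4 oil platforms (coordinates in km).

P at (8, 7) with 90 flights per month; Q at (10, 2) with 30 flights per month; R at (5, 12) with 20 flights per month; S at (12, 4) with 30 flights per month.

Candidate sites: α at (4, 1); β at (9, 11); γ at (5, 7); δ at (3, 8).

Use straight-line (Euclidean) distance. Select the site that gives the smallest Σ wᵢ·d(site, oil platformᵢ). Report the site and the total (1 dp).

γ, total 810.6 km

Total weighted distance at each candidate:
  α (4, 1): total = 1308.7
  β (9, 11): total = 953.7
  γ (5, 7): total = 810.6
  δ (3, 8): total = 1120.4
Minimum is at γ with total 810.6 km.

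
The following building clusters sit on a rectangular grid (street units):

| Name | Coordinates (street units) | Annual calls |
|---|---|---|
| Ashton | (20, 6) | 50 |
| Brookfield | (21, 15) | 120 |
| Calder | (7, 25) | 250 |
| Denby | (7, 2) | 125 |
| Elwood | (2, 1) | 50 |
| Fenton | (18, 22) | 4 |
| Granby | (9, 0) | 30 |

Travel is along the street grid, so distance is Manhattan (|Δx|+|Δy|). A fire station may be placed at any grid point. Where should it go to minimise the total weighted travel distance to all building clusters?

Manhattan distance separates: Σwᵢ(|x−xᵢ|+|y−yᵢ|) = Σwᵢ|x−xᵢ| + Σwᵢ|y−yᵢ|, so x and y are optimised independently as 1-D weighted medians.
Total weight W = 629; half = 314.5.
x-coordinate, sorted with cumulative weight:
  x=2 (Elwood, w=50) cum 50
  x=7 (Calder, w=250) cum 300
  x=7 (Denby, w=125) cum 425  ← median
  x=9 (Granby, w=30) cum 455
  x=18 (Fenton, w=4) cum 459
  x=20 (Ashton, w=50) cum 509
  x=21 (Brookfield, w=120) cum 629
⇒ x* = 7
y-coordinate, sorted with cumulative weight:
  y=0 (Granby, w=30) cum 30
  y=1 (Elwood, w=50) cum 80
  y=2 (Denby, w=125) cum 205
  y=6 (Ashton, w=50) cum 255
  y=15 (Brookfield, w=120) cum 375  ← median
  y=22 (Fenton, w=4) cum 379
  y=25 (Calder, w=250) cum 629
⇒ y* = 15

(7, 15)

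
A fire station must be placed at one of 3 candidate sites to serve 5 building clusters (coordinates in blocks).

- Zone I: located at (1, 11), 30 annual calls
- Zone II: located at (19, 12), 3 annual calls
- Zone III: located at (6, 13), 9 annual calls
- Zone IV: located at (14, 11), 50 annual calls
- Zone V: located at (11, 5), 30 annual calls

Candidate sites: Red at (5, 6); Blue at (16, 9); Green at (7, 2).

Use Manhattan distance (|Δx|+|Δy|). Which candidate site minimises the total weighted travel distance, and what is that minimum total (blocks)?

Blue, total 1124 blocks

Total weighted distance at each candidate:
  Red (5, 6): total = 1312
  Blue (16, 9): total = 1124
  Green (7, 2): total = 1634
Minimum is at Blue with total 1124 blocks.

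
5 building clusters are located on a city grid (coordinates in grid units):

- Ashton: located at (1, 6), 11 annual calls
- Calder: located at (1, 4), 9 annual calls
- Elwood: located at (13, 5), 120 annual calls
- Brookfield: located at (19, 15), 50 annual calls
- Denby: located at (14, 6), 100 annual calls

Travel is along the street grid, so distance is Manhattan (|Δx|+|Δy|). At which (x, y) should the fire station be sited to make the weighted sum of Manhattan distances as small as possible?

(14, 6)

Manhattan distance separates: Σwᵢ(|x−xᵢ|+|y−yᵢ|) = Σwᵢ|x−xᵢ| + Σwᵢ|y−yᵢ|, so x and y are optimised independently as 1-D weighted medians.
Total weight W = 290; half = 145.
x-coordinate, sorted with cumulative weight:
  x=1 (Ashton, w=11) cum 11
  x=1 (Calder, w=9) cum 20
  x=13 (Elwood, w=120) cum 140
  x=14 (Denby, w=100) cum 240  ← median
  x=19 (Brookfield, w=50) cum 290
⇒ x* = 14
y-coordinate, sorted with cumulative weight:
  y=4 (Calder, w=9) cum 9
  y=5 (Elwood, w=120) cum 129
  y=6 (Ashton, w=11) cum 140
  y=6 (Denby, w=100) cum 240  ← median
  y=15 (Brookfield, w=50) cum 290
⇒ y* = 6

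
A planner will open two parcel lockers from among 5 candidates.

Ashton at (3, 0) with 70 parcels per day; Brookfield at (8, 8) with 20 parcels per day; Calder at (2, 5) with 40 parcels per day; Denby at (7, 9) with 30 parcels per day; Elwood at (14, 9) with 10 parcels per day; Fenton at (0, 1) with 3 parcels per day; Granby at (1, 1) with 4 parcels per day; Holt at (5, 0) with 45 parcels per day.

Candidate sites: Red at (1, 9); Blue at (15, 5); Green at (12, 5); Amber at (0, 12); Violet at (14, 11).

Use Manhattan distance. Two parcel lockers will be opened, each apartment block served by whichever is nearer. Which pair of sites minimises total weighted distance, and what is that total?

{Red, Green}, total 1949

Evaluate every pair (each demand assigned to the nearer of the two):
  {Red, Green}: total = 1949
  {Red, Violet}: total = 1974
  {Red, Blue}: total = 2004
  {Red, Amber}: total = 2084
  {Green, Amber}: total = 2431
  {Green, Violet}: total = 2458
  {Blue, Green}: total = 2488
  {Blue, Amber}: total = 2716
  {Amber, Violet}: total = 2726
  {Blue, Violet}: total = 2984
Best pair: {Red, Green} with total 1949.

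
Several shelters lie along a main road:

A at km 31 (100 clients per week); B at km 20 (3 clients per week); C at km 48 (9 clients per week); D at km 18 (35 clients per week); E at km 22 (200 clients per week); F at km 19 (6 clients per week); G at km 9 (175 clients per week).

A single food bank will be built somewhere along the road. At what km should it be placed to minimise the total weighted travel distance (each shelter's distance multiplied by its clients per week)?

For a sum of weighted absolute distances on a line, the optimum is the weighted median (not the mean). Total weight W = 528; half-weight = 264.
Sort by position and accumulate weight:
  km 9 (G, w=175) → cum 175
  km 18 (D, w=35) → cum 210
  km 19 (F, w=6) → cum 216
  km 20 (B, w=3) → cum 219
  km 22 (E, w=200) → cum 419  ≥ 264 → median here
  km 31 (A, w=100) → cum 519
  km 48 (C, w=9) → cum 528
Optimal location: km 22.

x = 22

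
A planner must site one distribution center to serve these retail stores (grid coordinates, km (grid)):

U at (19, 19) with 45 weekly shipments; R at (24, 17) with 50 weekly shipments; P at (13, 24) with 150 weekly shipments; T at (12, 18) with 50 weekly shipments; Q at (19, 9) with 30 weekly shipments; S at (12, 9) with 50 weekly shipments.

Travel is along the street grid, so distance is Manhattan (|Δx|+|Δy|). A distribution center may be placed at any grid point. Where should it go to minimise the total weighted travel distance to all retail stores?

(13, 19)

Manhattan distance separates: Σwᵢ(|x−xᵢ|+|y−yᵢ|) = Σwᵢ|x−xᵢ| + Σwᵢ|y−yᵢ|, so x and y are optimised independently as 1-D weighted medians.
Total weight W = 375; half = 187.5.
x-coordinate, sorted with cumulative weight:
  x=12 (T, w=50) cum 50
  x=12 (S, w=50) cum 100
  x=13 (P, w=150) cum 250  ← median
  x=19 (U, w=45) cum 295
  x=19 (Q, w=30) cum 325
  x=24 (R, w=50) cum 375
⇒ x* = 13
y-coordinate, sorted with cumulative weight:
  y=9 (Q, w=30) cum 30
  y=9 (S, w=50) cum 80
  y=17 (R, w=50) cum 130
  y=18 (T, w=50) cum 180
  y=19 (U, w=45) cum 225  ← median
  y=24 (P, w=150) cum 375
⇒ y* = 19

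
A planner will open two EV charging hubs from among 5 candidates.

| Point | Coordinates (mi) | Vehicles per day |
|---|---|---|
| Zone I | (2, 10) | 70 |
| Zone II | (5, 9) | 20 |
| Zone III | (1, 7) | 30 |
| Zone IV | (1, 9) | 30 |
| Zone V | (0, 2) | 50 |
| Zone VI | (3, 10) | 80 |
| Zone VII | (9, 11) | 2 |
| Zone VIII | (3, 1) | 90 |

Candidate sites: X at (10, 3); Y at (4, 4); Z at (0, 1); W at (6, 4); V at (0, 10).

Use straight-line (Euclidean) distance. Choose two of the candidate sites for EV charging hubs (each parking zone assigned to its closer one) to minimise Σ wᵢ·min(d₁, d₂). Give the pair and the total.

{Z, V}, total 957.4

Evaluate every pair (each demand assigned to the nearer of the two):
  {Z, V}: total = 957.4
  {Y, V}: total = 1144.7
  {W, V}: total = 1332.6
  {Y, Z}: total = 1670.7
  {X, V}: total = 1690.6
  {Y, W}: total = 1857.0
  {X, Y}: total = 1857.9
  {Z, W}: total = 1865.7
  {X, W}: total = 2243.8
  {X, Z}: total = 2321.0
Best pair: {Z, V} with total 957.4.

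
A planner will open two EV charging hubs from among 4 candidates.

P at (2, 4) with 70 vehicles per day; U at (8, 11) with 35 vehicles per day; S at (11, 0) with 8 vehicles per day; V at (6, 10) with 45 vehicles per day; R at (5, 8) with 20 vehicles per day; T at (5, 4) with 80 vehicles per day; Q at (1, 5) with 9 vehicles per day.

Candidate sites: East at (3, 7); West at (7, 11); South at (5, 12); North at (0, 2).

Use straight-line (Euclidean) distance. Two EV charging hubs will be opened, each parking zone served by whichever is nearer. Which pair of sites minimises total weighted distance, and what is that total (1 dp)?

Evaluate every pair (each demand assigned to the nearer of the two):
  {East, West}: total = 763.7
  {East, South}: total = 876.3
  {West, North}: total = 917.5
  {South, North}: total = 1038.0
  {East, North}: total = 1056.7
  {West, South}: total = 1517.4
Best pair: {East, West} with total 763.7.

{East, West}, total 763.7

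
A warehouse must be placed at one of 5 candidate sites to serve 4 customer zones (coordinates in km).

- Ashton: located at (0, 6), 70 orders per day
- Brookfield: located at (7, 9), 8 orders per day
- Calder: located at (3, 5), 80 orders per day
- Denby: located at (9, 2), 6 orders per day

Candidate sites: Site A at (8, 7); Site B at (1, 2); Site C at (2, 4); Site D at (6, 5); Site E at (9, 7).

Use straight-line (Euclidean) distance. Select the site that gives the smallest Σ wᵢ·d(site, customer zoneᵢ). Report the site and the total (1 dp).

Total weighted distance at each candidate:
  Site A (8, 7): total = 1043.7
  Site B (1, 2): total = 698.8
  Site C (2, 4): total = 411.4
  Site D (6, 5): total = 724.2
  Site E (9, 7): total = 1192.5
Minimum is at Site C with total 411.4 km.

Site C, total 411.4 km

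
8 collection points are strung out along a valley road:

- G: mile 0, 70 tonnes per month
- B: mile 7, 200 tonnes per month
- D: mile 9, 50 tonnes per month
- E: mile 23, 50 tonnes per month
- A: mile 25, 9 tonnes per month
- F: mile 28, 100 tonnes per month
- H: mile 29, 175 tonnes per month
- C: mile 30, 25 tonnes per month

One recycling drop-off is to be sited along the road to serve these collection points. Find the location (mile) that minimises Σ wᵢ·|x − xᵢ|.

x = 23

For a sum of weighted absolute distances on a line, the optimum is the weighted median (not the mean). Total weight W = 679; half-weight = 339.5.
Sort by position and accumulate weight:
  mile 0 (G, w=70) → cum 70
  mile 7 (B, w=200) → cum 270
  mile 9 (D, w=50) → cum 320
  mile 23 (E, w=50) → cum 370  ≥ 339.5 → median here
  mile 25 (A, w=9) → cum 379
  mile 28 (F, w=100) → cum 479
  mile 29 (H, w=175) → cum 654
  mile 30 (C, w=25) → cum 679
Optimal location: mile 23.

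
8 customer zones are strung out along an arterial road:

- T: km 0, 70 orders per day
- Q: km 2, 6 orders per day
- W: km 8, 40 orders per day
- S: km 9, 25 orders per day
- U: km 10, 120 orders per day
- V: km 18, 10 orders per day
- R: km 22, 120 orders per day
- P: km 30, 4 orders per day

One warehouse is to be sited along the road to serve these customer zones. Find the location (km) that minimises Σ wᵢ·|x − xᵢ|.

For a sum of weighted absolute distances on a line, the optimum is the weighted median (not the mean). Total weight W = 395; half-weight = 197.5.
Sort by position and accumulate weight:
  km 0 (T, w=70) → cum 70
  km 2 (Q, w=6) → cum 76
  km 8 (W, w=40) → cum 116
  km 9 (S, w=25) → cum 141
  km 10 (U, w=120) → cum 261  ≥ 197.5 → median here
  km 18 (V, w=10) → cum 271
  km 22 (R, w=120) → cum 391
  km 30 (P, w=4) → cum 395
Optimal location: km 10.

x = 10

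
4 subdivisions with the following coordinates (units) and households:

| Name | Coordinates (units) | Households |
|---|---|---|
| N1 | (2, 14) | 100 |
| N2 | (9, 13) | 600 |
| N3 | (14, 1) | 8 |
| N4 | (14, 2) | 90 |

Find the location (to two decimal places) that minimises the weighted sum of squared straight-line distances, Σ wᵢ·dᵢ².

The minimiser of Σwᵢ‖p−pᵢ‖² is the weighted centroid p* = (Σwᵢpᵢ)/(Σwᵢ).
Σwᵢ = 798.
Σwᵢxᵢ = 100·2 + 600·9 + 8·14 + 90·14 = 6972.
Σwᵢyᵢ = 100·14 + 600·13 + 8·1 + 90·2 = 9388.
x* = 6972/798 = 8.74, y* = 9388/798 = 11.76.

(8.74, 11.76)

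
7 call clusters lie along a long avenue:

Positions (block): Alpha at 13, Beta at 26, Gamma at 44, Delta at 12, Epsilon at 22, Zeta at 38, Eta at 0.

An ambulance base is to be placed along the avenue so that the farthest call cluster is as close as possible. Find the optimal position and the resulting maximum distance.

location 22, max distance 22

The 1-center on a line is the midpoint of the two extreme points: leftmost at 0, rightmost at 44.
Optimal location = (0 + 44)/2 = 22; maximum distance = (44 − 0)/2 = 22.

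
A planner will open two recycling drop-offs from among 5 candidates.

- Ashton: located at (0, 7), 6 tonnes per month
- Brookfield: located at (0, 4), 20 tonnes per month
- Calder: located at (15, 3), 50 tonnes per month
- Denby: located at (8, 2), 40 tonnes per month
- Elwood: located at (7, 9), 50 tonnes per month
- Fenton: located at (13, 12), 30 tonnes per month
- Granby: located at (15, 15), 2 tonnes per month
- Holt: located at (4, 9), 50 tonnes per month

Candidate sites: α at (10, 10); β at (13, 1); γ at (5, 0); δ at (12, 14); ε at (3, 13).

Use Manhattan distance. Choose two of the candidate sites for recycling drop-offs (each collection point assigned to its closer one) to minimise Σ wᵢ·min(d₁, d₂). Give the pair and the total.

Evaluate every pair (each demand assigned to the nearer of the two):
  {α, β}: total = 1558
  {β, ε}: total = 1742
  {α, γ}: total = 1772
  {α, ε}: total = 1914
  {α, δ}: total = 2046
  {β, γ}: total = 2064
  {γ, ε}: total = 2092
  {β, δ}: total = 2122
  {γ, δ}: total = 2200
  {δ, ε}: total = 2382
Best pair: {α, β} with total 1558.

{α, β}, total 1558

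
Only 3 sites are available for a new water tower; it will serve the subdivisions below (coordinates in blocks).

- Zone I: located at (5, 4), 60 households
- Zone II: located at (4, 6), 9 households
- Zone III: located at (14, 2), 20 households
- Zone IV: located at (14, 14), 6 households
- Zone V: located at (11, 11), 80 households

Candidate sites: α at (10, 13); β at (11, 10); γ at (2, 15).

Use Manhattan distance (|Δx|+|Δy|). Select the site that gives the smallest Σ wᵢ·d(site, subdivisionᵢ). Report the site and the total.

Total weighted distance at each candidate:
  α (10, 13): total = 1527
  β (11, 10): total = 1161
  γ (2, 15): total = 2557
Minimum is at β with total 1161 blocks.

β, total 1161 blocks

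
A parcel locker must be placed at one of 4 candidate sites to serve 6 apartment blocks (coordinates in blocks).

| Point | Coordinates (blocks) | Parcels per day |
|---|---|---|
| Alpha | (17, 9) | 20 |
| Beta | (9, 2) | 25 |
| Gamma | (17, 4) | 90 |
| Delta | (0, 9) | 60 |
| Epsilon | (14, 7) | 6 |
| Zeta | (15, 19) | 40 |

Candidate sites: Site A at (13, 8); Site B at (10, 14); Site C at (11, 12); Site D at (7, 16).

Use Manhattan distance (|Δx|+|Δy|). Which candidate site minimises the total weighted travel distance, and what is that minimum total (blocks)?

Total weighted distance at each candidate:
  Site A (13, 8): total = 2442
  Site B (10, 14): total = 3461
  Site C (11, 12): total = 3068
  Site D (7, 16): total = 4096
Minimum is at Site A with total 2442 blocks.

Site A, total 2442 blocks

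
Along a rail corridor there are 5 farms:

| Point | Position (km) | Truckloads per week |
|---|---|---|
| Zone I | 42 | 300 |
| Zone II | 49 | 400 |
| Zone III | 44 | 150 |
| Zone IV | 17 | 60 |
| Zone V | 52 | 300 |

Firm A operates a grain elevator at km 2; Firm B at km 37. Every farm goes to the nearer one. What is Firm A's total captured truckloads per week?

The indifferent point is the midpoint (2+37)/2 = 19.5; farms left of it (closer to Firm A at 2) go to Firm A, those right go to Firm B.
  Zone IV at 17 (w=60) → Firm A
  Zone I at 42 (w=300) → Firm B
  Zone III at 44 (w=150) → Firm B
  Zone II at 49 (w=400) → Firm B
  Zone V at 52 (w=300) → Firm B
Firm A captures 60; Firm B captures 1150.

60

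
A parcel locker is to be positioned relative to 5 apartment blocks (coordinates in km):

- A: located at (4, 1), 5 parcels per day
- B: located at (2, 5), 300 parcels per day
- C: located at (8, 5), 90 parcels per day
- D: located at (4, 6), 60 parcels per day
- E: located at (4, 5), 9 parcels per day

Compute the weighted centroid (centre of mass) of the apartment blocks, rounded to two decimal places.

The minimiser of Σwᵢ‖p−pᵢ‖² is the weighted centroid p* = (Σwᵢpᵢ)/(Σwᵢ).
Σwᵢ = 464.
Σwᵢxᵢ = 5·4 + 300·2 + 90·8 + 60·4 + 9·4 = 1616.
Σwᵢyᵢ = 5·1 + 300·5 + 90·5 + 60·6 + 9·5 = 2360.
x* = 1616/464 = 3.48, y* = 2360/464 = 5.09.

(3.48, 5.09)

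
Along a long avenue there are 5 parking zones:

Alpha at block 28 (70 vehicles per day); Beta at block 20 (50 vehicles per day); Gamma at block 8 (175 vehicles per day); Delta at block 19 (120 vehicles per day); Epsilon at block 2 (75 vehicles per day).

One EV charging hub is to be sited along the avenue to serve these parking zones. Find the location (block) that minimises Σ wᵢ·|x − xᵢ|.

x = 8

For a sum of weighted absolute distances on a line, the optimum is the weighted median (not the mean). Total weight W = 490; half-weight = 245.
Sort by position and accumulate weight:
  block 2 (Epsilon, w=75) → cum 75
  block 8 (Gamma, w=175) → cum 250  ≥ 245 → median here
  block 19 (Delta, w=120) → cum 370
  block 20 (Beta, w=50) → cum 420
  block 28 (Alpha, w=70) → cum 490
Optimal location: block 8.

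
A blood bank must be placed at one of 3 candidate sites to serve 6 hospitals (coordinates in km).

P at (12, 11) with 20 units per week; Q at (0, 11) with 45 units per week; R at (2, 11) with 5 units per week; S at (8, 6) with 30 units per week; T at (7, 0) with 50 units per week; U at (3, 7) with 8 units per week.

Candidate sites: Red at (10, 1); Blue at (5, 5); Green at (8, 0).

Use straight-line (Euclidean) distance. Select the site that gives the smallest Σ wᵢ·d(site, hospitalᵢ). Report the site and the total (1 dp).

Total weighted distance at each candidate:
  Red (10, 1): total = 1297.8
  Blue (5, 5): total = 956.1
  Green (8, 0): total = 1207.6
Minimum is at Blue with total 956.1 km.

Blue, total 956.1 km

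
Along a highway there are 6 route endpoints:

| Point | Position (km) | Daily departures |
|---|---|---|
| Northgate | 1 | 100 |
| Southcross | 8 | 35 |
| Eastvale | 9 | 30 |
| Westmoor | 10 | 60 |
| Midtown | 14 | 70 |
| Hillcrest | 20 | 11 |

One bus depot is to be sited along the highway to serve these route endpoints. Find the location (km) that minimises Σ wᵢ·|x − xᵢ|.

x = 9

For a sum of weighted absolute distances on a line, the optimum is the weighted median (not the mean). Total weight W = 306; half-weight = 153.
Sort by position and accumulate weight:
  km 1 (Northgate, w=100) → cum 100
  km 8 (Southcross, w=35) → cum 135
  km 9 (Eastvale, w=30) → cum 165  ≥ 153 → median here
  km 10 (Westmoor, w=60) → cum 225
  km 14 (Midtown, w=70) → cum 295
  km 20 (Hillcrest, w=11) → cum 306
Optimal location: km 9.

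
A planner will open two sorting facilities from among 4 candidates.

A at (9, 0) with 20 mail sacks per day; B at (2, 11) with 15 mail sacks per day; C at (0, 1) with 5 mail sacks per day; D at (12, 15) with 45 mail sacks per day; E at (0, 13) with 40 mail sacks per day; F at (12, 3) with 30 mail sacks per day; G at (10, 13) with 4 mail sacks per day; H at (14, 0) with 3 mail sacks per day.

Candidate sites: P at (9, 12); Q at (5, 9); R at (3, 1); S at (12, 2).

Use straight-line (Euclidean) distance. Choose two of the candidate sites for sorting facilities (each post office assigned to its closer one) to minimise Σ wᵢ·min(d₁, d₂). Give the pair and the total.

{P, S}, total 835.7

Evaluate every pair (each demand assigned to the nearer of the two):
  {P, S}: total = 835.7
  {Q, S}: total = 908.5
  {P, Q}: total = 1065.7
  {P, R}: total = 1111.2
  {Q, R}: total = 1197.1
  {R, S}: total = 1400.8
Best pair: {P, S} with total 835.7.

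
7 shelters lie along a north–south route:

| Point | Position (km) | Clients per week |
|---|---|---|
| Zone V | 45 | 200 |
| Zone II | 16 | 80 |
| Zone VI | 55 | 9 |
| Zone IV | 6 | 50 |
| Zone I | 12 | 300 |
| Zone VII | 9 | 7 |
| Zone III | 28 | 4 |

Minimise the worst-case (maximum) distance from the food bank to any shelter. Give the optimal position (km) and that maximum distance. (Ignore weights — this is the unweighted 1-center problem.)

The 1-center on a line is the midpoint of the two extreme points: leftmost at 6, rightmost at 55.
Optimal location = (6 + 55)/2 = 30.5; maximum distance = (55 − 6)/2 = 24.5.

location 30.5, max distance 24.5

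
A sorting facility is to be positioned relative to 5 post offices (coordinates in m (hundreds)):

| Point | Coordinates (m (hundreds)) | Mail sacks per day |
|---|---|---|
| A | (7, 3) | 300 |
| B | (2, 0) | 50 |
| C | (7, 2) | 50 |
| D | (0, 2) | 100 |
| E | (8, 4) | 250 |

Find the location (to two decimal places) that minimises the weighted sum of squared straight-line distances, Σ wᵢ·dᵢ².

The minimiser of Σwᵢ‖p−pᵢ‖² is the weighted centroid p* = (Σwᵢpᵢ)/(Σwᵢ).
Σwᵢ = 750.
Σwᵢxᵢ = 300·7 + 50·2 + 50·7 + 100·0 + 250·8 = 4550.
Σwᵢyᵢ = 300·3 + 50·0 + 50·2 + 100·2 + 250·4 = 2200.
x* = 4550/750 = 6.07, y* = 2200/750 = 2.93.

(6.07, 2.93)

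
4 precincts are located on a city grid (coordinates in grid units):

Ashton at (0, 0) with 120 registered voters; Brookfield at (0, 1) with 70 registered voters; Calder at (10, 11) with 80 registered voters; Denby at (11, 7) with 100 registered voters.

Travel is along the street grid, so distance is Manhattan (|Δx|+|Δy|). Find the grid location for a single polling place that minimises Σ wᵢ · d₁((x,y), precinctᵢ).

(0, 1)

Manhattan distance separates: Σwᵢ(|x−xᵢ|+|y−yᵢ|) = Σwᵢ|x−xᵢ| + Σwᵢ|y−yᵢ|, so x and y are optimised independently as 1-D weighted medians.
Total weight W = 370; half = 185.
x-coordinate, sorted with cumulative weight:
  x=0 (Ashton, w=120) cum 120
  x=0 (Brookfield, w=70) cum 190  ← median
  x=10 (Calder, w=80) cum 270
  x=11 (Denby, w=100) cum 370
⇒ x* = 0
y-coordinate, sorted with cumulative weight:
  y=0 (Ashton, w=120) cum 120
  y=1 (Brookfield, w=70) cum 190  ← median
  y=7 (Denby, w=100) cum 290
  y=11 (Calder, w=80) cum 370
⇒ y* = 1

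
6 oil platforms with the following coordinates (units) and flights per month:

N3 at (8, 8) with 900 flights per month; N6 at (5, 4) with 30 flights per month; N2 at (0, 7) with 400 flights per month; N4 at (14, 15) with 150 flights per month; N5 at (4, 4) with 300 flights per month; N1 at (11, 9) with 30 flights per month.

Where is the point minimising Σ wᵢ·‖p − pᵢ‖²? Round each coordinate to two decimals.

The minimiser of Σwᵢ‖p−pᵢ‖² is the weighted centroid p* = (Σwᵢpᵢ)/(Σwᵢ).
Σwᵢ = 1810.
Σwᵢxᵢ = 900·8 + 30·5 + 400·0 + 150·14 + 300·4 + 30·11 = 10980.
Σwᵢyᵢ = 900·8 + 30·4 + 400·7 + 150·15 + 300·4 + 30·9 = 13840.
x* = 10980/1810 = 6.07, y* = 13840/1810 = 7.65.

(6.07, 7.65)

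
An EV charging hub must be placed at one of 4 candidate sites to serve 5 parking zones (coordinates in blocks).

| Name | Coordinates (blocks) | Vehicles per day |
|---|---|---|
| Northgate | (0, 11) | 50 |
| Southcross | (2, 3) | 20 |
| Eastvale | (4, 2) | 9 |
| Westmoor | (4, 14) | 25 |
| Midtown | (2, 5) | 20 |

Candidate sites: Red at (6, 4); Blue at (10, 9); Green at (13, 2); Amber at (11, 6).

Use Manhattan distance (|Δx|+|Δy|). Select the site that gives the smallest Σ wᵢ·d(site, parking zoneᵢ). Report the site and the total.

Total weighted distance at each candidate:
  Red (6, 4): total = 1186
  Blue (10, 9): total = 1512
  Green (13, 2): total = 2226
  Amber (11, 6): total = 1714
Minimum is at Red with total 1186 blocks.

Red, total 1186 blocks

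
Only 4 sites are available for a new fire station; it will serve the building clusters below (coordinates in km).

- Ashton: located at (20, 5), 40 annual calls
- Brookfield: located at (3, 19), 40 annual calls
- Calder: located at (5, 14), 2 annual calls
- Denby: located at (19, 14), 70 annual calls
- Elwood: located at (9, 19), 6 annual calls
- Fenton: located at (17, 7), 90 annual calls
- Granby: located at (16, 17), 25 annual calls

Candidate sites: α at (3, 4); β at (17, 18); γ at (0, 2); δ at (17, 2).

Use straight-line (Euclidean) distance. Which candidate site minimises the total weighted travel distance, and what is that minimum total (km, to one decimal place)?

β, total 2507.2 km

Total weighted distance at each candidate:
  α (3, 4): total = 4467.5
  β (17, 18): total = 2507.2
  γ (0, 2): total = 5357.0
  δ (17, 2): total = 2874.7
Minimum is at β with total 2507.2 km.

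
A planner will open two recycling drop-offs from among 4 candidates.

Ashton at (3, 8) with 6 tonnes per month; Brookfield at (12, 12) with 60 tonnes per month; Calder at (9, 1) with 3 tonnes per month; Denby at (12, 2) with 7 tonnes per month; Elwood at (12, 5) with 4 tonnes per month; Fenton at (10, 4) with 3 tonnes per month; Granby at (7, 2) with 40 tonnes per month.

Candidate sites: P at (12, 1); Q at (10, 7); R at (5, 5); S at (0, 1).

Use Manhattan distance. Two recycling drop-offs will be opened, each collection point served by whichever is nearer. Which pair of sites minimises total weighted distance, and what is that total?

{Q, R}, total 745

Evaluate every pair (each demand assigned to the nearer of the two):
  {Q, R}: total = 745
  {P, Q}: total = 749
  {Q, S}: total = 883
  {P, R}: total = 937
  {P, S}: total = 1007
  {R, S}: total = 1210
Best pair: {Q, R} with total 745.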